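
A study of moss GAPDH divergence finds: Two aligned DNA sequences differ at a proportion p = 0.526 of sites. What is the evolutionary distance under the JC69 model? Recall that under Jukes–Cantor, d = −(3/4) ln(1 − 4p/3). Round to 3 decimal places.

0.906

d = −(3/4) ln(1 − 4p/3) = −0.75 ln(1 − 0.701333) = −0.75 ln(0.298667)
  = −0.75 × (-1.208426) = 0.906320 substitutions/site.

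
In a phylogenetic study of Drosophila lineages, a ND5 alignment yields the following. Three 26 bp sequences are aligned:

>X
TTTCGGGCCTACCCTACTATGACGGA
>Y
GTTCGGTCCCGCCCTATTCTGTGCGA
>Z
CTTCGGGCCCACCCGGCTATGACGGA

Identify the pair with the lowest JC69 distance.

X–Y: 9/26 differ, p = 0.346, d = 0.464.
X–Z: 4/26 differ, p = 0.154, d = 0.172.
Y–Z: 10/26 differ, p = 0.385, d = 0.539.
The smallest distance is between X and Z.

X and Z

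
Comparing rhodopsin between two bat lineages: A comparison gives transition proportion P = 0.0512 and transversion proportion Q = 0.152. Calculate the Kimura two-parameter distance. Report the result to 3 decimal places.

Under the Kimura two-parameter model, d = −½ ln(1 − 2P − Q) − ¼ ln(1 − 2Q).
1 − 2P − Q = 0.7456, giving −½ ln(0.7456) = 0.146783.
1 − 2Q = 0.696, giving −¼ ln(0.696) = 0.090601.
d = 0.146783 + 0.090601 = 0.237384.

0.237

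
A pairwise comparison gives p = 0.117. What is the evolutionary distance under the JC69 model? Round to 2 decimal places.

d = −(3/4) ln(1 − 4p/3) = −0.75 ln(1 − 0.156) = −0.75 ln(0.844)
  = −0.75 × (-0.169603) = 0.127202 substitutions/site.

0.13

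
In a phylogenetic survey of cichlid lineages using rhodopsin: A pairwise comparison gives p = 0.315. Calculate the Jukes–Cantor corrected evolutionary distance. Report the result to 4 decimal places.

0.4085

d = −(3/4) ln(1 − 4p/3) = −0.75 ln(1 − 0.42) = −0.75 ln(0.58)
  = −0.75 × (-0.544727) = 0.408545 substitutions/site.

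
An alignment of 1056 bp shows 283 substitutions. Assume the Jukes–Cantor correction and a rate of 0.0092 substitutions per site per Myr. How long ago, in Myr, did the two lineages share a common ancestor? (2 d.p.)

p = 283/1056 ≈ 0.267992.
d = −(3/4) ln(1 − 4p/3) = −0.75 ln(1 − 0.357323) = −0.75 ln(0.642677)
  = −0.75 × (-0.442113) = 0.331585 substitutions/site.
Under a molecular clock d = 2μt, so t = d/(2μ) = 0.331585 / (2 × 0.0092) = 18.02 Myr.

18.02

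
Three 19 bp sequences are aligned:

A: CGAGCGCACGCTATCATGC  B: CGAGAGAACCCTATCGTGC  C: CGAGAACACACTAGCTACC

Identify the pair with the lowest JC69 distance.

A and B

A–B: 4/19 differ, p = 0.211, d = 0.247.
A–C: 7/19 differ, p = 0.368, d = 0.507.
B–C: 7/19 differ, p = 0.368, d = 0.507.
The smallest distance is between A and B.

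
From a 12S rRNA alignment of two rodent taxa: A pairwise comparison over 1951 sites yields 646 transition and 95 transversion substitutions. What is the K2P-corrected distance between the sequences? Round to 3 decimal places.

P = 646/1951 ≈ 0.331112 and Q = 95/1951 ≈ 0.048693.
Under the Kimura two-parameter model, d = −½ ln(1 − 2P − Q) − ¼ ln(1 − 2Q).
1 − 2P − Q = 0.289083, giving −½ ln(0.289083) = 0.620521.
1 − 2Q = 0.902614, giving −¼ ln(0.902614) = 0.025615.
d = 0.620521 + 0.025615 = 0.646136.

0.646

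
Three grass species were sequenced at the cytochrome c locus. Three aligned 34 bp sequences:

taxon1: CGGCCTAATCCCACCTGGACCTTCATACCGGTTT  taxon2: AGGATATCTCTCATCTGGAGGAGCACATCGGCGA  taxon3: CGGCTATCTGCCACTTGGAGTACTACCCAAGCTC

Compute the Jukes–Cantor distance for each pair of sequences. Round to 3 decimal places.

taxon1–taxon2: 17/34 sites differ → p = 0.5, d = −0.75 ln(1 − 0.666667) = 0.823960 ≈ 0.824.
taxon1–taxon3: 17/34 sites differ → p = 0.5, d = −0.75 ln(1 − 0.666667) = 0.823960 ≈ 0.824.
taxon2–taxon3: 15/34 sites differ → p ≈ 0.441176, d = −0.75 ln(1 − 0.588235) = 0.665477 ≈ 0.665.

d(taxon1,taxon2) = 0.824, d(taxon1,taxon3) = 0.824, d(taxon2,taxon3) = 0.665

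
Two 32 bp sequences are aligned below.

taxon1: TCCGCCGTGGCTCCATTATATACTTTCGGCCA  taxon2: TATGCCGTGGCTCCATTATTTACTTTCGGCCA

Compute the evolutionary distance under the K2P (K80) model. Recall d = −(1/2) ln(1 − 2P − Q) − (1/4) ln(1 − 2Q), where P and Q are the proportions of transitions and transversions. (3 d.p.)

Of 32 sites, 1 differences are transitions and 2 are transversions, so P = 1/32 = 0.03125 and Q = 2/32 = 0.0625.
Under the Kimura two-parameter model, d = −½ ln(1 − 2P − Q) − ¼ ln(1 − 2Q).
1 − 2P − Q = 0.875, giving −½ ln(0.875) = 0.066766.
1 − 2Q = 0.875, giving −¼ ln(0.875) = 0.033383.
d = 0.066766 + 0.033383 = 0.100149.

0.100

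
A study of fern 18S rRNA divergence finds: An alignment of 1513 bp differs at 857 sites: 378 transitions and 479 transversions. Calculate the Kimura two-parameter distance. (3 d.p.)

1.098

P = 378/1513 ≈ 0.249835 and Q = 479/1513 ≈ 0.31659.
Under the Kimura two-parameter model, d = −½ ln(1 − 2P − Q) − ¼ ln(1 − 2Q).
1 − 2P − Q = 0.18374, giving −½ ln(0.18374) = 0.847117.
1 − 2Q = 0.36682, giving −¼ ln(0.36682) = 0.250721.
d = 0.847117 + 0.250721 = 1.097838.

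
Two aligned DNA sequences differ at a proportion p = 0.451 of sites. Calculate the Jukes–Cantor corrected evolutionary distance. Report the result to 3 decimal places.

d = −(3/4) ln(1 − 4p/3) = −0.75 ln(1 − 0.601333) = −0.75 ln(0.398667)
  = −0.75 × (-0.919629) = 0.689722 substitutions/site.

0.690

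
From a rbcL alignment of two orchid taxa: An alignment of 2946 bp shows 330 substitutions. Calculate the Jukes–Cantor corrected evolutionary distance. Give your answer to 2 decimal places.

0.12

p = 330/2946 ≈ 0.112016.
d = −(3/4) ln(1 − 4p/3) = −0.75 ln(1 − 0.149355) = −0.75 ln(0.850645)
  = −0.75 × (-0.161760) = 0.121320 substitutions/site.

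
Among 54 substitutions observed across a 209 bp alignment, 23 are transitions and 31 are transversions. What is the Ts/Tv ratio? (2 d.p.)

0.74

R = 23/31 = 0.741935… ≈ 0.74 (to 2 d.p.).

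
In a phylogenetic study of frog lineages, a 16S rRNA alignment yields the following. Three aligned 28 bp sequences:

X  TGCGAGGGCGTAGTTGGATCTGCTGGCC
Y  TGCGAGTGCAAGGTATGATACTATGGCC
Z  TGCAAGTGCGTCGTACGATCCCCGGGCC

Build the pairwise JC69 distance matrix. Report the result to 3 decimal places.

d(X,Y) = 0.485, d(X,Z) = 0.360, d(Y,Z) = 0.420

X–Y: 10/28 sites differ → p ≈ 0.357143, d = −0.75 ln(1 − 0.476191) = 0.484971 ≈ 0.485.
X–Z: 8/28 sites differ → p ≈ 0.285714, d = −0.75 ln(1 − 0.380952) = 0.359679 ≈ 0.360.
Y–Z: 9/28 sites differ → p ≈ 0.321429, d = −0.75 ln(1 − 0.428572) = 0.419713 ≈ 0.420.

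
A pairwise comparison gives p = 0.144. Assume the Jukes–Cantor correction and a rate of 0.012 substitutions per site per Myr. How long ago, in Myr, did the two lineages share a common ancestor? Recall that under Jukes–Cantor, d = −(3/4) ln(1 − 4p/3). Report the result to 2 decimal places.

d = −(3/4) ln(1 − 4p/3) = −0.75 ln(1 − 0.192) = −0.75 ln(0.808)
  = −0.75 × (-0.213193) = 0.159895 substitutions/site.
Under a molecular clock d = 2μt, so t = d/(2μ) = 0.159895 / (2 × 0.012) = 6.66 Myr.

6.66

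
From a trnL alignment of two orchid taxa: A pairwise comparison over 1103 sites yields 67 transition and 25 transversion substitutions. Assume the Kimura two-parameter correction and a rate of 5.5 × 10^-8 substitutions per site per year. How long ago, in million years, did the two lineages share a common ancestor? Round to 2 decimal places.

P = 67/1103 ≈ 0.060743 and Q = 25/1103 ≈ 0.022665.
Under the Kimura two-parameter model, d = −½ ln(1 − 2P − Q) − ¼ ln(1 − 2Q).
1 − 2P − Q = 0.855849, giving −½ ln(0.855849) = 0.077831.
1 − 2Q = 0.95467, giving −¼ ln(0.95467) = 0.011597.
d = 0.077831 + 0.011597 = 0.089428.
Under a molecular clock d = 2μt, so t = d/(2μ) = 0.089428 / (2 × 5.5 × 10^-8) = 0.81 million years.

0.81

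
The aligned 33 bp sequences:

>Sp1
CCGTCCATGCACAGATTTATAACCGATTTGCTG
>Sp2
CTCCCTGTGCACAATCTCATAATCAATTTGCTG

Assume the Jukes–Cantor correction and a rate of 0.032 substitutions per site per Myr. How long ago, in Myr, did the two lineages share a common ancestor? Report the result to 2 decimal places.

The sequences differ at 11 of 33 sites, so p = 11/33 ≈ 0.333333.
d = −(3/4) ln(1 − 4p/3) = −0.75 ln(1 − 0.444444) = −0.75 ln(0.555556)
  = −0.75 × (-0.587786) = 0.440840 substitutions/site.
Under a molecular clock d = 2μt, so t = d/(2μ) = 0.440840 / (2 × 0.032) = 6.89 Myr.

6.89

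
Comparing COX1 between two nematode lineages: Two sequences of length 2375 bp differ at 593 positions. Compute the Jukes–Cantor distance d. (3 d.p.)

p = 593/2375 ≈ 0.249684.
d = −(3/4) ln(1 − 4p/3) = −0.75 ln(1 − 0.332912) = −0.75 ln(0.667088)
  = −0.75 × (-0.404833) = 0.303625 substitutions/site.

0.304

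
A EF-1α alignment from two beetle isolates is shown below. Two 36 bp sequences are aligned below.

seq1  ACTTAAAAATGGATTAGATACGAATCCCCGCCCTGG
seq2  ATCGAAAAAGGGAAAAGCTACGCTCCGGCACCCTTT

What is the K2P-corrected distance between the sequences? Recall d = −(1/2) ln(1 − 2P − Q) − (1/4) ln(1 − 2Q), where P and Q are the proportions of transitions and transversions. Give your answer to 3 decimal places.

0.611

Of 36 sites, 4 differences are transitions and 11 are transversions, so P = 4/36 ≈ 0.111111 and Q = 11/36 ≈ 0.305556.
Under the Kimura two-parameter model, d = −½ ln(1 − 2P − Q) − ¼ ln(1 − 2Q).
1 − 2P − Q = 0.472222, giving −½ ln(0.472222) = 0.375153.
1 − 2Q = 0.388888, giving −¼ ln(0.388888) = 0.236116.
d = 0.375153 + 0.236116 = 0.611269.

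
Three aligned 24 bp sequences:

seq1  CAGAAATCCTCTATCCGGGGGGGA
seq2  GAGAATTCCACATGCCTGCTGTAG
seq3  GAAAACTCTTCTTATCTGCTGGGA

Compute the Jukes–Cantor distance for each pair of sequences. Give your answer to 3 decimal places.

seq1–seq2: 12/24 sites differ → p = 0.5, d = −0.75 ln(1 − 0.666667) = 0.823960 ≈ 0.824.
seq1–seq3: 10/24 sites differ → p ≈ 0.416667, d = −0.75 ln(1 − 0.555556) = 0.608198 ≈ 0.608.
seq2–seq3: 10/24 sites differ → p ≈ 0.416667, d = −0.75 ln(1 − 0.555556) = 0.608198 ≈ 0.608.

d(seq1,seq2) = 0.824, d(seq1,seq3) = 0.608, d(seq2,seq3) = 0.608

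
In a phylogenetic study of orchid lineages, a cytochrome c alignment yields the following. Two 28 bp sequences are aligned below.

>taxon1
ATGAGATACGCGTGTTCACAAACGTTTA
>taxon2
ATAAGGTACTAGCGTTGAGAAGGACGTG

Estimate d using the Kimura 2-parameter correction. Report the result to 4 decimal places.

Of 28 sites, 7 differences are transitions and 6 are transversions, so P = 7/28 = 0.25 and Q = 6/28 ≈ 0.214286.
Under the Kimura two-parameter model, d = −½ ln(1 − 2P − Q) − ¼ ln(1 − 2Q).
1 − 2P − Q = 0.285714, giving −½ ln(0.285714) = 0.626382.
1 − 2Q = 0.571428, giving −¼ ln(0.571428) = 0.139904.
d = 0.626382 + 0.139904 = 0.766286.

0.7663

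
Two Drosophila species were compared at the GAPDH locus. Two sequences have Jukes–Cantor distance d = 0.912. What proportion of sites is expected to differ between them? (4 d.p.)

p = (3/4)(1 − e^(−4d/3)) = 0.75 × (1 − e^(-1.216)) = 0.75 × (1 − 0.296413) = 0.527690.

0.5277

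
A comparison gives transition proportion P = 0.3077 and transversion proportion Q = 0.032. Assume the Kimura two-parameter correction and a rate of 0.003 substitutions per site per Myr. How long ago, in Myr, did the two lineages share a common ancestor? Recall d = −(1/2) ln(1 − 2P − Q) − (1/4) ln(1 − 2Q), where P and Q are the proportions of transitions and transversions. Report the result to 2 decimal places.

Under the Kimura two-parameter model, d = −½ ln(1 − 2P − Q) − ¼ ln(1 − 2Q).
1 − 2P − Q = 0.3526, giving −½ ln(0.3526) = 0.521211.
1 − 2Q = 0.936, giving −¼ ln(0.936) = 0.016535.
d = 0.521211 + 0.016535 = 0.537746.
Under a molecular clock d = 2μt, so t = d/(2μ) = 0.537746 / (2 × 0.003) = 89.62 Myr.

89.62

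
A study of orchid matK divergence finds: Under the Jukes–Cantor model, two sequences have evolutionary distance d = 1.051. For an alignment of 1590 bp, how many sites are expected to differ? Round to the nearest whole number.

899

Invert JC69: p = (3/4)(1 − e^(−4d/3)) = 0.75 × (1 − e^(-1.401333)) = 0.75 × (1 − 0.246268) = 0.565299.
Expected differing sites = pL ≈ 0.565299 × 1590 = 898.82541 ≈ 899.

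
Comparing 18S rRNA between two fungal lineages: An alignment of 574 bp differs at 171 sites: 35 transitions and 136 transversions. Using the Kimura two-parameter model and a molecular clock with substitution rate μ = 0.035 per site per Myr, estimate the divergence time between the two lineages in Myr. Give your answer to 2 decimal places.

P = 35/574 ≈ 0.060976 and Q = 136/574 ≈ 0.236934.
Under the Kimura two-parameter model, d = −½ ln(1 − 2P − Q) − ¼ ln(1 − 2Q).
1 − 2P − Q = 0.641114, giving −½ ln(0.641114) = 0.222274.
1 − 2Q = 0.526132, giving −¼ ln(0.526132) = 0.160551.
d = 0.222274 + 0.160551 = 0.382825.
Under a molecular clock d = 2μt, so t = d/(2μ) = 0.382825 / (2 × 0.035) = 5.47 Myr.

5.47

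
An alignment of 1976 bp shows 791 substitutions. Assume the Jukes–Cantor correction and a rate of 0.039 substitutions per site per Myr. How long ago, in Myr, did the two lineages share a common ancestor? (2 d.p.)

7.34

p = 791/1976 ≈ 0.400304.
d = −(3/4) ln(1 − 4p/3) = −0.75 ln(1 − 0.533739) = −0.75 ln(0.466261)
  = −0.75 × (-0.763010) = 0.572258 substitutions/site.
Under a molecular clock d = 2μt, so t = d/(2μ) = 0.572258 / (2 × 0.039) = 7.34 Myr.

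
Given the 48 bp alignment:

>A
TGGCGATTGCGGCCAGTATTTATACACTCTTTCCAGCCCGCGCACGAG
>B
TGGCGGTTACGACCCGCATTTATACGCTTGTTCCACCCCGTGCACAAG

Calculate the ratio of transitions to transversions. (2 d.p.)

2.67

Transitions are A↔G and C↔T; transversions are all other mismatches.
Transitions: 8. Transversions: 3.
R = 8/3 = 2.666666… ≈ 2.67 (to 2 d.p.).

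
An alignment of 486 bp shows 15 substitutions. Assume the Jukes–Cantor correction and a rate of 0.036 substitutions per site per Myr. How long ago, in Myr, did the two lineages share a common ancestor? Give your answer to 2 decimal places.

0.44

p = 15/486 ≈ 0.030864.
d = −(3/4) ln(1 − 4p/3) = −0.75 ln(1 − 0.041152) = −0.75 ln(0.958848)
  = −0.75 × (-0.042023) = 0.031517 substitutions/site.
Under a molecular clock d = 2μt, so t = d/(2μ) = 0.031517 / (2 × 0.036) = 0.44 Myr.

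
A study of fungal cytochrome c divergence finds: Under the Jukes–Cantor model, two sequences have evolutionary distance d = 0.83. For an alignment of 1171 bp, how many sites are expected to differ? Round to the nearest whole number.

588

Invert JC69: p = (3/4)(1 − e^(−4d/3)) = 0.75 × (1 − e^(-1.106667)) = 0.75 × (1 − 0.330659) = 0.502006.
Expected differing sites = pL ≈ 0.502006 × 1171 = 587.849026 ≈ 588.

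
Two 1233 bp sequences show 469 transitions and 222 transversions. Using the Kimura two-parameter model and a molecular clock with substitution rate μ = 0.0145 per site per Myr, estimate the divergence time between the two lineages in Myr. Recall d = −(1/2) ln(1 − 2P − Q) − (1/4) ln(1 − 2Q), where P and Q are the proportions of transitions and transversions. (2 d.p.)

P = 469/1233 ≈ 0.380373 and Q = 222/1233 ≈ 0.180049.
Under the Kimura two-parameter model, d = −½ ln(1 − 2P − Q) − ¼ ln(1 − 2Q).
1 − 2P − Q = 0.059205, giving −½ ln(0.059205) = 1.413375.
1 − 2Q = 0.639902, giving −¼ ln(0.639902) = 0.111610.
d = 1.413375 + 0.111610 = 1.524985.
Under a molecular clock d = 2μt, so t = d/(2μ) = 1.524985 / (2 × 0.0145) = 52.59 Myr.

52.59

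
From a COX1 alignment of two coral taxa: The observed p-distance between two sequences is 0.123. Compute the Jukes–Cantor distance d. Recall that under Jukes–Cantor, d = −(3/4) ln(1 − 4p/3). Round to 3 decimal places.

0.134

d = −(3/4) ln(1 − 4p/3) = −0.75 ln(1 − 0.164) = −0.75 ln(0.836)
  = −0.75 × (-0.179127) = 0.134345 substitutions/site.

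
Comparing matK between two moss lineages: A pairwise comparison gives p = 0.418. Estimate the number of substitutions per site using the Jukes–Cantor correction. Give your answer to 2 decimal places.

0.61

d = −(3/4) ln(1 − 4p/3) = −0.75 ln(1 − 0.557333) = −0.75 ln(0.442667)
  = −0.75 × (-0.814937) = 0.611203 substitutions/site.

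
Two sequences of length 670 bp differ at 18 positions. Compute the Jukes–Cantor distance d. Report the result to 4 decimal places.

0.0274

p = 18/670 ≈ 0.026866.
d = −(3/4) ln(1 − 4p/3) = −0.75 ln(1 − 0.035821) = −0.75 ln(0.964179)
  = −0.75 × (-0.036478) = 0.027359 substitutions/site.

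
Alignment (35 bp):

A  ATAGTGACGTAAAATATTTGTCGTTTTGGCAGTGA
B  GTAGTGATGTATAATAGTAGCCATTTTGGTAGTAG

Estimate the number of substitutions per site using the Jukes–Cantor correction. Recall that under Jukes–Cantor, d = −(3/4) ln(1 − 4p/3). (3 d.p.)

0.360

The sequences differ at 10 of 35 sites (1, 8, 12, 17, 19, 21, 23, 30, 34, 35), so p = 10/35 ≈ 0.285714.
d = −(3/4) ln(1 − 4p/3) = −0.75 ln(1 − 0.380952) = −0.75 ln(0.619048)
  = −0.75 × (-0.479572) = 0.359679 substitutions/site.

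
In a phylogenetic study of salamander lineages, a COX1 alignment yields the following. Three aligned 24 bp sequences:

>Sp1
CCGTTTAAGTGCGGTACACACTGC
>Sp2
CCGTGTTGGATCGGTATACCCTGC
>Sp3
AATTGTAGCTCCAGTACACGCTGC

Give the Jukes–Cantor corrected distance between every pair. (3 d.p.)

d(Sp1,Sp2) = 0.369, d(Sp1,Sp3) = 0.520, d(Sp2,Sp3) = 0.608

Sp1–Sp2: 7/24 sites differ → p ≈ 0.291667, d = −0.75 ln(1 − 0.388889) = 0.369358 ≈ 0.369.
Sp1–Sp3: 9/24 sites differ → p = 0.375, d = −0.75 ln(1 − 0.5) = 0.519860 ≈ 0.520.
Sp2–Sp3: 10/24 sites differ → p ≈ 0.416667, d = −0.75 ln(1 − 0.555556) = 0.608198 ≈ 0.608.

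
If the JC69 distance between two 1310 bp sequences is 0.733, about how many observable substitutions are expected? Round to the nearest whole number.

Invert JC69: p = (3/4)(1 − e^(−4d/3)) = 0.75 × (1 − e^(-0.977333)) = 0.75 × (1 − 0.376313) = 0.467765.
Expected differing sites = pL ≈ 0.467765 × 1310 = 612.77215 ≈ 613.

613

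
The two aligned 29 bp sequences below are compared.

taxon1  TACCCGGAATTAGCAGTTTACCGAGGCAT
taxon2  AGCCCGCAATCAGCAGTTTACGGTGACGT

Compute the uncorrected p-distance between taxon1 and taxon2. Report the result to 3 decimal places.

The sequences differ at 8 of 29 positions (sites 1, 2, 7, 11, 22, 24, 26, 28).
p = 8/29 = 0.275862… ≈ 0.276 (to 3 d.p.).

0.276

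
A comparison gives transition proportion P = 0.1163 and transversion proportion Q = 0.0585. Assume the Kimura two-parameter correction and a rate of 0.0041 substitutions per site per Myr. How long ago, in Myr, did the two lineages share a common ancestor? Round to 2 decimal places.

24.77

Under the Kimura two-parameter model, d = −½ ln(1 − 2P − Q) − ¼ ln(1 − 2Q).
1 − 2P − Q = 0.7089, giving −½ ln(0.7089) = 0.172020.
1 − 2Q = 0.883, giving −¼ ln(0.883) = 0.031108.
d = 0.172020 + 0.031108 = 0.203128.
Under a molecular clock d = 2μt, so t = d/(2μ) = 0.203128 / (2 × 0.0041) = 24.77 Myr.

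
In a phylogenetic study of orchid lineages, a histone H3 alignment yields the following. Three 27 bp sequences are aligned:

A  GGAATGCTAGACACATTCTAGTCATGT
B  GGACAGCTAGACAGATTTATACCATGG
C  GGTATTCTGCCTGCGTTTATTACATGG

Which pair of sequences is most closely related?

A–B: 9/27 differ, p = 0.333, d = 0.441.
A–C: 14/27 differ, p = 0.519, d = 0.882.
B–C: 13/27 differ, p = 0.481, d = 0.770.
The smallest distance is between A and B.

A and B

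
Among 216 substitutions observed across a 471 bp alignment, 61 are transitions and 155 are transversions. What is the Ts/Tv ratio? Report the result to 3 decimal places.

R = 61/155 = 0.393548… ≈ 0.394 (to 3 d.p.).

0.394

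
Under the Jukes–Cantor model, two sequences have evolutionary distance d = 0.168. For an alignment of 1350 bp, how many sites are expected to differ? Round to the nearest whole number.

Invert JC69: p = (3/4)(1 − e^(−4d/3)) = 0.75 × (1 − e^(-0.224)) = 0.75 × (1 − 0.799315) = 0.150514.
Expected differing sites = pL ≈ 0.150514 × 1350 = 203.1939 ≈ 203.

203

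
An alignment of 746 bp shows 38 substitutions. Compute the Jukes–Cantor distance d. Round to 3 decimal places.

0.053

p = 38/746 ≈ 0.050938.
d = −(3/4) ln(1 − 4p/3) = −0.75 ln(1 − 0.067917) = −0.75 ln(0.932083)
  = −0.75 × (-0.070333) = 0.052750 substitutions/site.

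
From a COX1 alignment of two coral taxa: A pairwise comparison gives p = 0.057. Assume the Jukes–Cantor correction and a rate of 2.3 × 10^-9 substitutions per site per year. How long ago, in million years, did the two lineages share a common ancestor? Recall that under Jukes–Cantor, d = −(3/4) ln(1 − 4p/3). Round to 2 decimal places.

12.89

d = −(3/4) ln(1 − 4p/3) = −0.75 ln(1 − 0.076) = −0.75 ln(0.924)
  = −0.75 × (-0.079043) = 0.059282 substitutions/site.
Under a molecular clock d = 2μt, so t = d/(2μ) = 0.059282 / (2 × 2.3 × 10^-9) = 12.89 million years.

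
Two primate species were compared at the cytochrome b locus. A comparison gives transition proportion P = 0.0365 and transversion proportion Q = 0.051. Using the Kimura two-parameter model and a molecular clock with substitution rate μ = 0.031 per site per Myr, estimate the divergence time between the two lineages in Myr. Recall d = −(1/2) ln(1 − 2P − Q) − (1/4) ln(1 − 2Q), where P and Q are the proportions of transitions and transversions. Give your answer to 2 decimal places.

1.50

Under the Kimura two-parameter model, d = −½ ln(1 − 2P − Q) − ¼ ln(1 − 2Q).
1 − 2P − Q = 0.876, giving −½ ln(0.876) = 0.066195.
1 − 2Q = 0.898, giving −¼ ln(0.898) = 0.026896.
d = 0.066195 + 0.026896 = 0.093091.
Under a molecular clock d = 2μt, so t = d/(2μ) = 0.093091 / (2 × 0.031) = 1.50 Myr.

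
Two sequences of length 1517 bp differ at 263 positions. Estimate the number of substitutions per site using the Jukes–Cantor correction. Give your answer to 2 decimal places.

p = 263/1517 ≈ 0.173368.
d = −(3/4) ln(1 − 4p/3) = −0.75 ln(1 − 0.231157) = −0.75 ln(0.768843)
  = −0.75 × (-0.262868) = 0.197151 substitutions/site.

0.20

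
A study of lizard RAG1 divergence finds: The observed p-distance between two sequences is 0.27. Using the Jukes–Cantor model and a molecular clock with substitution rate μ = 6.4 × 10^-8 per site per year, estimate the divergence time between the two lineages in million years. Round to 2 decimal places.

d = −(3/4) ln(1 − 4p/3) = −0.75 ln(1 − 0.36) = −0.75 ln(0.64)
  = −0.75 × (-0.446287) = 0.334715 substitutions/site.
Under a molecular clock d = 2μt, so t = d/(2μ) = 0.334715 / (2 × 6.4 × 10^-8) = 2.61 million years.

2.61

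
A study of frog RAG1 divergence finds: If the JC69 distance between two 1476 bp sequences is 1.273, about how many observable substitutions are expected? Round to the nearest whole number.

904

Invert JC69: p = (3/4)(1 − e^(−4d/3)) = 0.75 × (1 − e^(-1.697333)) = 0.75 × (1 − 0.183171) = 0.612622.
Expected differing sites = pL ≈ 0.612622 × 1476 = 904.230072 ≈ 904.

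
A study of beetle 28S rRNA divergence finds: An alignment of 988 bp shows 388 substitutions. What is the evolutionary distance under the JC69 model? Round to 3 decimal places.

p = 388/988 ≈ 0.392713.
d = −(3/4) ln(1 − 4p/3) = −0.75 ln(1 − 0.523617) = −0.75 ln(0.476383)
  = −0.75 × (-0.741533) = 0.556150 substitutions/site.

0.556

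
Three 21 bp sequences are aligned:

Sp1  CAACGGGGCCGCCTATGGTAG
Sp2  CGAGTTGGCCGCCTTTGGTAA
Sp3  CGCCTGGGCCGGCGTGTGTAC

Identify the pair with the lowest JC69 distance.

Sp1 and Sp2

Sp1–Sp2: 6/21 differ, p = 0.286, d = 0.360.
Sp1–Sp3: 9/21 differ, p = 0.429, d = 0.635.
Sp2–Sp3: 8/21 differ, p = 0.381, d = 0.532.
The smallest distance is between Sp1 and Sp2.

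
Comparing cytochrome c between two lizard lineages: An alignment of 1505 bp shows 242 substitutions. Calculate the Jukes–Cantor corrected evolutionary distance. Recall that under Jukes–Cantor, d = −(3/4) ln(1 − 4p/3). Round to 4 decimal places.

p = 242/1505 ≈ 0.160797.
d = −(3/4) ln(1 − 4p/3) = −0.75 ln(1 − 0.214396) = −0.75 ln(0.785604)
  = −0.75 × (-0.241302) = 0.180977 substitutions/site.

0.1810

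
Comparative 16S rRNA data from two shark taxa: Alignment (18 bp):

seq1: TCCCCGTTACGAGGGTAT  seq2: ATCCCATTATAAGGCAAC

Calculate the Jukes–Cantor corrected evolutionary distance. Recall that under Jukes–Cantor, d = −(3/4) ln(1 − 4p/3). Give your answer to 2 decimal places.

0.67

The sequences differ at 8 of 18 sites (1, 2, 6, 10, 11, 15, 16, 18), so p = 8/18 ≈ 0.444444.
d = −(3/4) ln(1 − 4p/3) = −0.75 ln(1 − 0.592592) = −0.75 ln(0.407408)
  = −0.75 × (-0.897940) = 0.673455 substitutions/site.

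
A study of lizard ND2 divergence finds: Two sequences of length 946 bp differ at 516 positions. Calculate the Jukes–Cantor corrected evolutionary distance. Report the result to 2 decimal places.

0.97

p = 516/946 ≈ 0.545455.
d = −(3/4) ln(1 − 4p/3) = −0.75 ln(1 − 0.727273) = −0.75 ln(0.272727)
  = −0.75 × (-1.299284) = 0.974463 substitutions/site.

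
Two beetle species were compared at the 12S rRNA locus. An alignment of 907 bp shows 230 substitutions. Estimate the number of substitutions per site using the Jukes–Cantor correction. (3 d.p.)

0.309

p = 230/907 ≈ 0.253583.
d = −(3/4) ln(1 − 4p/3) = −0.75 ln(1 − 0.338111) = −0.75 ln(0.661889)
  = −0.75 × (-0.412657) = 0.309493 substitutions/site.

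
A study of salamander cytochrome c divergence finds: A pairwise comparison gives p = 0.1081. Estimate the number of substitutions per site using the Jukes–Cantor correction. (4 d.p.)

0.1167

d = −(3/4) ln(1 − 4p/3) = −0.75 ln(1 − 0.144133) = −0.75 ln(0.855867)
  = −0.75 × (-0.155640) = 0.116730 substitutions/site.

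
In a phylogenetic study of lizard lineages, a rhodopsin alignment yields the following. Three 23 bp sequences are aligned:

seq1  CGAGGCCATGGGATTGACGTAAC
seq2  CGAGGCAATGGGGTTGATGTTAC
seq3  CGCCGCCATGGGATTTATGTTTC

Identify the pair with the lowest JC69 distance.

seq1 and seq2

seq1–seq2: 4/23 differ, p = 0.174, d = 0.198.
seq1–seq3: 6/23 differ, p = 0.261, d = 0.321.
seq2–seq3: 6/23 differ, p = 0.261, d = 0.321.
The smallest distance is between seq1 and seq2.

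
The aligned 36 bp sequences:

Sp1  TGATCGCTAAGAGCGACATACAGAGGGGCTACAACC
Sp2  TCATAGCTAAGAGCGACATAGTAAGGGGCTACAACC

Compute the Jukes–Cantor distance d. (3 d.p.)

The sequences differ at 5 of 36 sites (2, 5, 21, 22, 23), so p = 5/36 ≈ 0.138889.
d = −(3/4) ln(1 − 4p/3) = −0.75 ln(1 − 0.185185) = −0.75 ln(0.814815)
  = −0.75 × (-0.204794) = 0.153596 substitutions/site.

0.154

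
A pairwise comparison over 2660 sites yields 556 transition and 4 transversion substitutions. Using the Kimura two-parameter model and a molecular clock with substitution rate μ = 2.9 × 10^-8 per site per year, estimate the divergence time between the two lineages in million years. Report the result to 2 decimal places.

P = 556/2660 ≈ 0.209023 and Q = 4/2660 ≈ 0.001504.
Under the Kimura two-parameter model, d = −½ ln(1 − 2P − Q) − ¼ ln(1 − 2Q).
1 − 2P − Q = 0.58045, giving −½ ln(0.58045) = 0.271976.
1 − 2Q = 0.996992, giving −¼ ln(0.996992) = 0.000753.
d = 0.271976 + 0.000753 = 0.272729.
Under a molecular clock d = 2μt, so t = d/(2μ) = 0.272729 / (2 × 2.9 × 10^-8) = 4.70 million years.

4.70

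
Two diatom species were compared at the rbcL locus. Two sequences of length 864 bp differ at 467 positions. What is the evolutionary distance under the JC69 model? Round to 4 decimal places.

0.9565

p = 467/864 ≈ 0.540509.
d = −(3/4) ln(1 − 4p/3) = −0.75 ln(1 − 0.720679) = −0.75 ln(0.279321)
  = −0.75 × (-1.275394) = 0.956546 substitutions/site.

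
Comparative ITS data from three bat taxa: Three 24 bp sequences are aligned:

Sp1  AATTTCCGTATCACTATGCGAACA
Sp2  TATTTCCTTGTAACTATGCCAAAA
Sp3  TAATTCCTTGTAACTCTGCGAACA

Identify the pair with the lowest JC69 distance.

Sp1–Sp2: 6/24 differ, p = 0.250, d = 0.304.
Sp1–Sp3: 6/24 differ, p = 0.250, d = 0.304.
Sp2–Sp3: 4/24 differ, p = 0.167, d = 0.188.
The smallest distance is between Sp2 and Sp3.

Sp2 and Sp3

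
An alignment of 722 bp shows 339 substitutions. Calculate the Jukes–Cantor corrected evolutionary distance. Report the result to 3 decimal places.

0.738

p = 339/722 ≈ 0.469529.
d = −(3/4) ln(1 − 4p/3) = −0.75 ln(1 − 0.626039) = −0.75 ln(0.373961)
  = −0.75 × (-0.983604) = 0.737703 substitutions/site.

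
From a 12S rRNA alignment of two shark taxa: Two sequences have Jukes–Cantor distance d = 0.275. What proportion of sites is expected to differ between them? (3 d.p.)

p = (3/4)(1 − e^(−4d/3)) = 0.75 × (1 − e^(-0.366667)) = 0.75 × (1 − 0.693040) = 0.230220.

0.230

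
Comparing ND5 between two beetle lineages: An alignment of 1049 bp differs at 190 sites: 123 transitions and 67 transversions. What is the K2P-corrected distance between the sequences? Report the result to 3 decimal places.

0.211

P = 123/1049 ≈ 0.117255 and Q = 67/1049 ≈ 0.06387.
Under the Kimura two-parameter model, d = −½ ln(1 − 2P − Q) − ¼ ln(1 − 2Q).
1 − 2P − Q = 0.70162, giving −½ ln(0.70162) = 0.177182.
1 − 2Q = 0.87226, giving −¼ ln(0.87226) = 0.034167.
d = 0.177182 + 0.034167 = 0.211349.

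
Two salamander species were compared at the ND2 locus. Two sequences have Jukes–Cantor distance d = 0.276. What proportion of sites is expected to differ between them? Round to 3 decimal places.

0.231

p = (3/4)(1 − e^(−4d/3)) = 0.75 × (1 − e^(-0.368)) = 0.75 × (1 − 0.692117) = 0.230912.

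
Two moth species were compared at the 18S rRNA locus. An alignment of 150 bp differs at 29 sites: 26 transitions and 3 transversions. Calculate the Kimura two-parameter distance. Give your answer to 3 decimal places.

P = 26/150 ≈ 0.173333 and Q = 3/150 = 0.02.
Under the Kimura two-parameter model, d = −½ ln(1 − 2P − Q) − ¼ ln(1 − 2Q).
1 − 2P − Q = 0.633334, giving −½ ln(0.633334) = 0.228379.
1 − 2Q = 0.96, giving −¼ ln(0.96) = 0.010205.
d = 0.228379 + 0.010205 = 0.238584.

0.239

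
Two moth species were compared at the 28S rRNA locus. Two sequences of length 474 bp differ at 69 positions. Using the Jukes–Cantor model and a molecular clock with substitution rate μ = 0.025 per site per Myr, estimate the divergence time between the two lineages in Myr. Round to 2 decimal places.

p = 69/474 ≈ 0.14557.
d = −(3/4) ln(1 − 4p/3) = −0.75 ln(1 − 0.194093) = −0.75 ln(0.805907)
  = −0.75 × (-0.215787) = 0.161840 substitutions/site.
Under a molecular clock d = 2μt, so t = d/(2μ) = 0.161840 / (2 × 0.025) = 3.24 Myr.

3.24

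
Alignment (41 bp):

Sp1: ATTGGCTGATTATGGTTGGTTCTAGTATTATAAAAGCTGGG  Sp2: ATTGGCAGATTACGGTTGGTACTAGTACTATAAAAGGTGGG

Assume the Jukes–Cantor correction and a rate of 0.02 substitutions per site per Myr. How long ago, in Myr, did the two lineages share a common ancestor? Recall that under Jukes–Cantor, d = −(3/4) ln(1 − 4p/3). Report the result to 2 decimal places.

3.33

The sequences differ at 5 of 41 sites (7, 13, 21, 28, 37), so p = 5/41 ≈ 0.121951.
d = −(3/4) ln(1 − 4p/3) = −0.75 ln(1 − 0.162601) = −0.75 ln(0.837399)
  = −0.75 × (-0.177455) = 0.133091 substitutions/site.
Under a molecular clock d = 2μt, so t = d/(2μ) = 0.133091 / (2 × 0.02) = 3.33 Myr.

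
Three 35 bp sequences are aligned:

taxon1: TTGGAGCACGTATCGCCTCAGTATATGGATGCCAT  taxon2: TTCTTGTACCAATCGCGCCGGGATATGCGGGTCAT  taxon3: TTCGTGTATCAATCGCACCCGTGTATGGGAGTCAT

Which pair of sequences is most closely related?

taxon2 and taxon3

taxon1–taxon2: 14/35 differ, p = 0.400, d = 0.572.
taxon1–taxon3: 13/35 differ, p = 0.371, d = 0.513.
taxon2–taxon3: 8/35 differ, p = 0.229, d = 0.273.
The smallest distance is between taxon2 and taxon3.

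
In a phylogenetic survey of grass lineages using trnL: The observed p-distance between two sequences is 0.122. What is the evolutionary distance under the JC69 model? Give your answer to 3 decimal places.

0.133

d = −(3/4) ln(1 − 4p/3) = −0.75 ln(1 − 0.162667) = −0.75 ln(0.837333)
  = −0.75 × (-0.177533) = 0.133150 substitutions/site.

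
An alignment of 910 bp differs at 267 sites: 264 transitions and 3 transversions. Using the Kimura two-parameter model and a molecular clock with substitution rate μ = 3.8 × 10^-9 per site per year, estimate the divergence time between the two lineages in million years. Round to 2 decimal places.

P = 264/910 ≈ 0.29011 and Q = 3/910 ≈ 0.003297.
Under the Kimura two-parameter model, d = −½ ln(1 − 2P − Q) − ¼ ln(1 − 2Q).
1 − 2P − Q = 0.416483, giving −½ ln(0.416483) = 0.437955.
1 − 2Q = 0.993406, giving −¼ ln(0.993406) = 0.001654.
d = 0.437955 + 0.001654 = 0.439609.
Under a molecular clock d = 2μt, so t = d/(2μ) = 0.439609 / (2 × 3.8 × 10^-9) = 57.84 million years.

57.84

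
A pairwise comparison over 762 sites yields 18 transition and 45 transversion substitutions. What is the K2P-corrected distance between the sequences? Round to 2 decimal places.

0.09

P = 18/762 ≈ 0.023622 and Q = 45/762 ≈ 0.059055.
Under the Kimura two-parameter model, d = −½ ln(1 − 2P − Q) − ¼ ln(1 − 2Q).
1 − 2P − Q = 0.893701, giving −½ ln(0.893701) = 0.056192.
1 − 2Q = 0.88189, giving −¼ ln(0.88189) = 0.031422.
d = 0.056192 + 0.031422 = 0.087614.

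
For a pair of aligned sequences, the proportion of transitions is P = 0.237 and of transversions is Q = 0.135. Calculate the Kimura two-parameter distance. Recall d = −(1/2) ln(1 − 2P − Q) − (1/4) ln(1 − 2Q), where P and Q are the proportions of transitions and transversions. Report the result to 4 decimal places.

0.5482

Under the Kimura two-parameter model, d = −½ ln(1 − 2P − Q) − ¼ ln(1 − 2Q).
1 − 2P − Q = 0.391, giving −½ ln(0.391) = 0.469524.
1 − 2Q = 0.73, giving −¼ ln(0.73) = 0.078678.
d = 0.469524 + 0.078678 = 0.548202.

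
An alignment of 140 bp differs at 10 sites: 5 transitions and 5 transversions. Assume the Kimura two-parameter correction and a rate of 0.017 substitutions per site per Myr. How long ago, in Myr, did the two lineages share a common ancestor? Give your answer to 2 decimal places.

P = 5/140 ≈ 0.035714 and Q = 5/140 ≈ 0.035714.
Under the Kimura two-parameter model, d = −½ ln(1 − 2P − Q) − ¼ ln(1 − 2Q).
1 − 2P − Q = 0.892858, giving −½ ln(0.892858) = 0.056664.
1 − 2Q = 0.928572, giving −¼ ln(0.928572) = 0.018527.
d = 0.056664 + 0.018527 = 0.075191.
Under a molecular clock d = 2μt, so t = d/(2μ) = 0.075191 / (2 × 0.017) = 2.21 Myr.

2.21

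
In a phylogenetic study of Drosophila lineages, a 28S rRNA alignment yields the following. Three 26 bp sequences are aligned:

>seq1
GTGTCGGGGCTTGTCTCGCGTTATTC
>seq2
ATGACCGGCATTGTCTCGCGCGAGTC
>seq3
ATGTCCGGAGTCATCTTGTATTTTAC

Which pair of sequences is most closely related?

seq1 and seq2

seq1–seq2: 8/26 differ, p = 0.308, d = 0.396.
seq1–seq3: 11/26 differ, p = 0.423, d = 0.623.
seq2–seq3: 13/26 differ, p = 0.500, d = 0.824.
The smallest distance is between seq1 and seq2.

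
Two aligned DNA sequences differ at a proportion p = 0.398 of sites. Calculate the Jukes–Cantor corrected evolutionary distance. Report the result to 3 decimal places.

d = −(3/4) ln(1 − 4p/3) = −0.75 ln(1 − 0.530667) = −0.75 ln(0.469333)
  = −0.75 × (-0.756443) = 0.567332 substitutions/site.

0.567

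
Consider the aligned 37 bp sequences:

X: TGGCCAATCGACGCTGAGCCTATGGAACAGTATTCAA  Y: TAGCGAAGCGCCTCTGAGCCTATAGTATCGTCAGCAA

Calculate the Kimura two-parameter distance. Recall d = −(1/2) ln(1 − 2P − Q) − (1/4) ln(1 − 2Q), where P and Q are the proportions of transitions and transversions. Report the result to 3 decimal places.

Of 37 sites, 3 differences are transitions and 9 are transversions, so P = 3/37 ≈ 0.081081 and Q = 9/37 ≈ 0.243243.
Under the Kimura two-parameter model, d = −½ ln(1 − 2P − Q) − ¼ ln(1 − 2Q).
1 − 2P − Q = 0.594595, giving −½ ln(0.594595) = 0.259937.
1 − 2Q = 0.513514, giving −¼ ln(0.513514) = 0.166619.
d = 0.259937 + 0.166619 = 0.426556.

0.427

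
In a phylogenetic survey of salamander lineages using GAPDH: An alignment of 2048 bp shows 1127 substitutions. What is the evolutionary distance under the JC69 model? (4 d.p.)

0.9924

p = 1127/2048 ≈ 0.550293.
d = −(3/4) ln(1 − 4p/3) = −0.75 ln(1 − 0.733724) = −0.75 ln(0.266276)
  = −0.75 × (-1.323222) = 0.992417 substitutions/site.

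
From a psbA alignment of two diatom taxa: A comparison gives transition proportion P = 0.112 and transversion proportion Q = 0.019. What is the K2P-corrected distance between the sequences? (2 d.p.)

0.15

Under the Kimura two-parameter model, d = −½ ln(1 − 2P − Q) − ¼ ln(1 − 2Q).
1 − 2P − Q = 0.757, giving −½ ln(0.757) = 0.139196.
1 − 2Q = 0.962, giving −¼ ln(0.962) = 0.009685.
d = 0.139196 + 0.009685 = 0.148881.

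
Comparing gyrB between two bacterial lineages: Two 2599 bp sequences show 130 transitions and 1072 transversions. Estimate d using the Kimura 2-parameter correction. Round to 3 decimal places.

P = 130/2599 ≈ 0.050019 and Q = 1072/2599 ≈ 0.412466.
Under the Kimura two-parameter model, d = −½ ln(1 − 2P − Q) − ¼ ln(1 − 2Q).
1 − 2P − Q = 0.487496, giving −½ ln(0.487496) = 0.359237.
1 − 2Q = 0.175068, giving −¼ ln(0.175068) = 0.435645.
d = 0.359237 + 0.435645 = 0.794882.

0.795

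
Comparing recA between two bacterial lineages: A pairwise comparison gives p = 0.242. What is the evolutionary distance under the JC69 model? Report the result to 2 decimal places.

d = −(3/4) ln(1 − 4p/3) = −0.75 ln(1 − 0.322667) = −0.75 ln(0.677333)
  = −0.75 × (-0.389592) = 0.292194 substitutions/site.

0.29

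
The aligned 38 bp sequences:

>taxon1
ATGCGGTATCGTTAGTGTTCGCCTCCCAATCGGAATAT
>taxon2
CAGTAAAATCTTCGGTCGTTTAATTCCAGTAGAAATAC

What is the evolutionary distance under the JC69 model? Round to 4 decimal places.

0.9074

The sequences differ at 20 of 38 sites, so p = 20/38 ≈ 0.526316.
d = −(3/4) ln(1 − 4p/3) = −0.75 ln(1 − 0.701755) = −0.75 ln(0.298245)
  = −0.75 × (-1.209840) = 0.907380 substitutions/site.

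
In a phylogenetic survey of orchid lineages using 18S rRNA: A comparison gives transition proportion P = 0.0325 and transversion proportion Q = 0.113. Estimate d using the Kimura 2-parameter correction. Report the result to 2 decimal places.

0.16

Under the Kimura two-parameter model, d = −½ ln(1 − 2P − Q) − ¼ ln(1 − 2Q).
1 − 2P − Q = 0.822, giving −½ ln(0.822) = 0.098007.
1 − 2Q = 0.774, giving −¼ ln(0.774) = 0.064046.
d = 0.098007 + 0.064046 = 0.162053.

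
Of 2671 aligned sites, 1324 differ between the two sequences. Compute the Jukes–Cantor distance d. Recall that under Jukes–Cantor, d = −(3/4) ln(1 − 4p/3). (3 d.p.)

0.811

p = 1324/2671 ≈ 0.495694.
d = −(3/4) ln(1 − 4p/3) = −0.75 ln(1 − 0.660925) = −0.75 ln(0.339075)
  = −0.75 × (-1.081534) = 0.811151 substitutions/site.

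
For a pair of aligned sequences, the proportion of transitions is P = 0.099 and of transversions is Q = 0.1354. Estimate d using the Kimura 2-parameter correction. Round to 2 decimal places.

Under the Kimura two-parameter model, d = −½ ln(1 − 2P − Q) − ¼ ln(1 − 2Q).
1 − 2P − Q = 0.6666, giving −½ ln(0.6666) = 0.202783.
1 − 2Q = 0.7292, giving −¼ ln(0.7292) = 0.078952.
d = 0.202783 + 0.078952 = 0.281735.

0.28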